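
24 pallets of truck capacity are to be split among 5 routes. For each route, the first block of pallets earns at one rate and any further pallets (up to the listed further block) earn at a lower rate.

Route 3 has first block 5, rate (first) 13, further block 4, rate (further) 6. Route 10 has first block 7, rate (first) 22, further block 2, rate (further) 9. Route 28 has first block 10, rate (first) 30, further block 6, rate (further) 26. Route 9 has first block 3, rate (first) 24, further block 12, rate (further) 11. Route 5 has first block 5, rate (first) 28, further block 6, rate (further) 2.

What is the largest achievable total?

Order all 10 blocks by rate: Route 28/tier1 30 > Route 5/tier1 28 > Route 28/tier2 26 > Route 9/tier1 24 > Route 10/tier1 22 > Route 3/tier1 13 > Route 9/tier2 11 > Route 10/tier2 9 > Route 3/tier2 6 > Route 5/tier2 2.
Fill Route 28 tier1 block (10 at 30) → 14 left.
Route 5 tier1 at 28: fill all 5 → 9 left.
Route 28/tier2 (26): +6 → 3 left.
Fill Route 9 tier1 block (3 at 24) → 0 left.
Total = 30×10 + 28×5 + 26×6 + 24×3 = 668.

668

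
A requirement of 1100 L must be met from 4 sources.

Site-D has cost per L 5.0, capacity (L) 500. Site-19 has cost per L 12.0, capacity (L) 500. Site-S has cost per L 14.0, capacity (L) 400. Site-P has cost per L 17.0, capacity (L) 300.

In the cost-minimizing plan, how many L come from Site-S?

100

Use sources in increasing cost order.
Site-D (5.0): use full 500 ; 600 L to go.
Take 500 from Site-19 at 12.0 ; need 100 more.
Take 100 from Site-S at 14.0 to finish.
Site-P: unused.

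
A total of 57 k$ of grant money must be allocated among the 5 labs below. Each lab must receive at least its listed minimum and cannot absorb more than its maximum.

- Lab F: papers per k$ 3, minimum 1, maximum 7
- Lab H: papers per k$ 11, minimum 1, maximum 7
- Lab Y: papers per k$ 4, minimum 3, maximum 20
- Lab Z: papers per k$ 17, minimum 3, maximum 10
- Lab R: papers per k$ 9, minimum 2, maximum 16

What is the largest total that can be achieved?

483

Meeting every minimum uses 1+1+3+3+2 = 10 k$, leaving 47.
Highest papers per k$ first: Lab Z 17 > Lab H 11 > Lab R 9 > Lab Y 4 > Lab F 3.
Give Lab Z 7 more to hit its cap of 10 ; 40 left.
Give Lab H 6 more to hit its cap of 7 ; 34 left.
Lab R: +14 to 16 (cap) ; 20 left.
Lab Y takes 17 more to reach its cap of 20 ; 3 left.
Lab F has room for 6 more but only 3 remain, so it gets 4.
Total = 3×4 + 11×7 + 4×20 + 17×10 + 9×16 = 483.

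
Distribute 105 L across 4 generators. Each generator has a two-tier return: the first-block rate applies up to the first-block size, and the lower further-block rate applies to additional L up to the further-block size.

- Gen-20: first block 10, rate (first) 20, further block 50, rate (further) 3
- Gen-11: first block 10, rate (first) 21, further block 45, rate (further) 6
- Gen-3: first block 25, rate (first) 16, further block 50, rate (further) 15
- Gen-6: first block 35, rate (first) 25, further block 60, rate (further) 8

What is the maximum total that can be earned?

Order all 8 blocks by rate: Gen-6/tier1 25 > Gen-11/tier1 21 > Gen-20/tier1 20 > Gen-3/tier1 16 > Gen-3/tier2 15 > Gen-6/tier2 8 > Gen-11/tier2 6 > Gen-20/tier2 3.
Gen-6/tier1 (25): +35 → 70 left.
Fill Gen-11 tier1 block (10 at 21) → 60 left.
Fill Gen-20 tier1 block (10 at 20) → 50 left.
Fill Gen-3 tier1 block (25 at 16) → 25 left.
Gen-3/tier2: +25 of 50 at 15; pool empty.
Total = 25×35 + 21×10 + 20×10 + 16×25 + 15×25 = 2060.

2060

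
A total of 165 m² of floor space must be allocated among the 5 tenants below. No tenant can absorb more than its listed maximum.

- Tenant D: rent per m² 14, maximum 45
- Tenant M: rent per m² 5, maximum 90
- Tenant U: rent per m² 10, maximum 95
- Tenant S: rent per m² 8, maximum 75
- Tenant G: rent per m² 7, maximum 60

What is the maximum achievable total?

Rank by rent per m²: Tenant D 14 > Tenant U 10 > Tenant S 8 > Tenant G 7 > Tenant M 5.
Give Tenant D 45 to hit its cap of 45 → 120 left.
Tenant U takes 95 to reach its cap of 95 → 25 left.
Tenant S: +25 (room for 75) → 25. Pool exhausted.
Total = 14×45 + 10×95 + 8×25 = 1780.

1780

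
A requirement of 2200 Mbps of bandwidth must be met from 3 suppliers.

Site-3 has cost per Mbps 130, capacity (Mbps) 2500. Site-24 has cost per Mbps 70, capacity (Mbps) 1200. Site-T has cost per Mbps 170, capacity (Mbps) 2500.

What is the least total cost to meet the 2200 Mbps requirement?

214000

Cheapest first:
Site-24 (70): use full 1200 → 1000 Mbps to go.
Site-3 at 130: take 1000 of its 2500 → requirement met.
Site-T: unused.
Cost = 1200×70 + 1000×130 = 214000.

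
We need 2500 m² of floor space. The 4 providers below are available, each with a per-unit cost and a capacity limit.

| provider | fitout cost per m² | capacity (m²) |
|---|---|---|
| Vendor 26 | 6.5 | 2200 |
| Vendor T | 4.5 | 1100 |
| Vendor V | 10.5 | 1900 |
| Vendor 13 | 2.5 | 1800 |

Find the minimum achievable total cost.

Cheapest first:
Vendor 13 (2.5): use full 1800 — 700 m² to go.
Take 700 from Vendor T at 4.5 to finish.
Vendor 26, Vendor V: unused.
Cost = 1800×2.5 + 700×4.5 = 7650.

7650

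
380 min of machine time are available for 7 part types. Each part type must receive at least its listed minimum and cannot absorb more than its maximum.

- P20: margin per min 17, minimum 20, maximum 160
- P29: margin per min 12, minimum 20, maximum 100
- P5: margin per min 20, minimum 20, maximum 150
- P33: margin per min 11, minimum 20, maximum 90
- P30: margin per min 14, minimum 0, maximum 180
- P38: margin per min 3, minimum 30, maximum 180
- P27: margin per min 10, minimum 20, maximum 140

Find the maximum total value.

Meeting every minimum uses 20+20+20+20+0+30+20 = 130 min, leaving 250.
Highest margin per min first: P5 20 > P20 17 > P30 14 > P29 12 > P33 11 > P27 10 > P38 3.
P5 takes 130 more to reach its cap of 150 ; 120 left.
P20 has room for 140 more but only 120 remain, so it gets 140.
Total = 17×140 + 12×20 + 20×150 + 11×20 + 3×30 + 10×20 = 6130.

6130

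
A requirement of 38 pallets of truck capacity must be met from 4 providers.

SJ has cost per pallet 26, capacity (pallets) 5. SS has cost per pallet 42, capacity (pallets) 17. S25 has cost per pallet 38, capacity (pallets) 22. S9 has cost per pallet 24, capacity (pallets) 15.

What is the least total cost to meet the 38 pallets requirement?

1174

Fill from the cheapest provider first.
S9 at 24: take all 15 pallets ; 23 still needed.
SJ (26): use full 5 ; 18 pallets to go.
S25 (38): take the remaining 18 ; done.
SS: unused.
Cost = 15×24 + 5×26 + 18×38 = 1174.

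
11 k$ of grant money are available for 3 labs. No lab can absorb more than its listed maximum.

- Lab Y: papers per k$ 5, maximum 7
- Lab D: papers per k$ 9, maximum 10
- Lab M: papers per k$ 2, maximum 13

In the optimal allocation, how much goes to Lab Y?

1

Rank by papers per k$: Lab D 9 > Lab Y 5 > Lab M 2.
Lab D takes 10 to reach its cap of 10 → 1 left.
Lab Y: +1 (room for 7) → 1. Pool exhausted.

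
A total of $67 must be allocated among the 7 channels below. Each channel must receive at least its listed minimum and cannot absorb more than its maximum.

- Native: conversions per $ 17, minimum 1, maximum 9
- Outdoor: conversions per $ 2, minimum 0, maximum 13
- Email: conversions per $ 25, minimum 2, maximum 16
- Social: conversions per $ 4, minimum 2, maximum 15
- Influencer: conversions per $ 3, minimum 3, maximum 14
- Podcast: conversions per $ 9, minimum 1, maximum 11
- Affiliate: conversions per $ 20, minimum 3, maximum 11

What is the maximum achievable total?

947

Meeting every minimum uses 1+0+2+2+3+1+3 = 12 $, leaving 55.
Rank by conversions per $: Email 25 > Affiliate 20 > Native 17 > Podcast 9 > Social 4 > Influencer 3 > Outdoor 2.
Give Email 14 more to hit its cap of 16 — 41 left.
Give Affiliate 8 more to hit its cap of 11 — 33 left.
Native: +8 to 9 (cap) — 25 left.
Give Podcast 10 more to hit its cap of 11 — 15 left.
Social takes 13 more to reach its cap of 15 — 2 left.
Only 2 left; Influencer takes them to reach 5.
Total = 17×9 + 25×16 + 4×15 + 3×5 + 9×11 + 20×11 = 947.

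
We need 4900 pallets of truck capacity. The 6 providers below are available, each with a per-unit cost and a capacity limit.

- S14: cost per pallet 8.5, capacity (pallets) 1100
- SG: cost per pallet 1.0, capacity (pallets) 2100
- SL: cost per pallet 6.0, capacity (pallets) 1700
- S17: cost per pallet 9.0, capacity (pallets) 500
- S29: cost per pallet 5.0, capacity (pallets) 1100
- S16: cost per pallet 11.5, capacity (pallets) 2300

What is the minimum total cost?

Cheapest first:
Take 2100 from SG at 1.0 ; need 2800 more.
S29 (5.0): use full 1100 ; 1700 pallets to go.
Take 1700 from SL at 6.0 ; need 0 more.
S14, S17, S16: unused.
Cost = 2100×1.0 + 1100×5.0 + 1700×6.0 = 17800.

17800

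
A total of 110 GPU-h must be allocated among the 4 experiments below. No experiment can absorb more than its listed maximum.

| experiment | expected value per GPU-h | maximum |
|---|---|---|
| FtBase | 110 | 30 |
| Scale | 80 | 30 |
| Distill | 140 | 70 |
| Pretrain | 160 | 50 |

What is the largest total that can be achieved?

Highest expected value per GPU-h first: Pretrain 160 > Distill 140 > FtBase 110 > Scale 80.
Give Pretrain 50 to hit its cap of 50 ; 60 left.
Distill: +60 (room for 70) → 60. Pool exhausted.
Total = 140×60 + 160×50 = 16400.

16400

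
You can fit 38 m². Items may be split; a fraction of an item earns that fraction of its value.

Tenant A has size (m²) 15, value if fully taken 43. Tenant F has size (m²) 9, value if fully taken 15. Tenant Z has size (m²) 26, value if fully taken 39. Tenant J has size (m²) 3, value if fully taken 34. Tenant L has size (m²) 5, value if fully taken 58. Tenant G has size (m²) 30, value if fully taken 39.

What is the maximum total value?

Sort by value density: Tenant L 58/5≈11.6, Tenant J 34/3≈11.3, Tenant A 43/15≈2.87, Tenant F 15/9≈1.67, Tenant Z 39/26≈1.5, Tenant G 39/30≈1.3.
Tenant L: take in full, 5 m² for value 58 — 33 left.
All 3 m² of Tenant J fit (value 34) — 30 remain.
Tenant A: take in full, 15 m² for value 43 — 15 left.
Tenant F: take in full, 9 m² for value 15 — 6 left.
6 m² left: a 6/26 share of Tenant Z gives 39×6/26 = 9.
Total value = 159.

159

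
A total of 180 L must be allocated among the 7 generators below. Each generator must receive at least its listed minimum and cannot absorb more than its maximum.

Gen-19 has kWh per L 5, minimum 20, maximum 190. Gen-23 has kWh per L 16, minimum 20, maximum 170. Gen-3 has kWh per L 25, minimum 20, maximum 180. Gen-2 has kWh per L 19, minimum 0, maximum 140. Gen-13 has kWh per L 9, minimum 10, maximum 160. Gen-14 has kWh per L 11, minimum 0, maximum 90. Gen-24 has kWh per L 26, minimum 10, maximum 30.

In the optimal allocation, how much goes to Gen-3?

Meeting every minimum uses 20+20+20+0+10+0+10 = 80 L, leaving 100.
Highest kWh per L first: Gen-24 26 > Gen-3 25 > Gen-2 19 > Gen-23 16 > Gen-14 11 > Gen-13 9 > Gen-19 5.
Gen-24 takes 20 more to reach its cap of 30 ; 80 left.
Only 80 left; Gen-3 takes them to reach 100.

100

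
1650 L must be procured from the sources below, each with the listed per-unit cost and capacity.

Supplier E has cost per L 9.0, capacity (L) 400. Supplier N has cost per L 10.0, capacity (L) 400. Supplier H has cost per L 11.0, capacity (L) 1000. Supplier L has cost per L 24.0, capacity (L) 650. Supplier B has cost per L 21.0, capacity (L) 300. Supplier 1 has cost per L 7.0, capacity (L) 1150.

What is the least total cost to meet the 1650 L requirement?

Fill from the cheapest source first.
Supplier 1 (7.0): use full 1150 ; 500 L to go.
Supplier E at 9.0: take all 400 L ; 100 still needed.
Supplier N (10.0): take the remaining 100 ; done.
Supplier H, Supplier B, Supplier L: unused.
Cost = 1150×7.0 + 400×9.0 + 100×10.0 = 12650.

12650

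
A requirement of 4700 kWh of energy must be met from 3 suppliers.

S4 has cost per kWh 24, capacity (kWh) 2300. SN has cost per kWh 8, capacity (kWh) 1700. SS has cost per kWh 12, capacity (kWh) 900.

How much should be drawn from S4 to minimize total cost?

Use suppliers in increasing cost order.
SN at 8: take all 1700 kWh → 3000 still needed.
SS at 12: take all 900 kWh → 2100 still needed.
S4 (24): take the remaining 2100 → done.

2100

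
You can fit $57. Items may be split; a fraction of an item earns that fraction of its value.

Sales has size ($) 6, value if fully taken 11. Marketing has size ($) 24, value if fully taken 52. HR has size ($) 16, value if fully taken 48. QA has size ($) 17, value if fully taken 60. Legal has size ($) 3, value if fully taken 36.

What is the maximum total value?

189.5

Rank by value-to-size ratio: Legal 36/3≈12, QA 60/17≈3.53, HR 48/16≈3, Marketing 52/24≈2.17, Sales 11/6≈1.83.
Legal: take in full, 3 $ for value 36 — 54 left.
Take all of QA (17 $, value 60) — 37 $ left.
Take all of HR (16 $, value 48) — 21 $ left.
21 $ left: a 21/24 share of Marketing gives 52×21/24 = 45.5.
Total value = 189.5.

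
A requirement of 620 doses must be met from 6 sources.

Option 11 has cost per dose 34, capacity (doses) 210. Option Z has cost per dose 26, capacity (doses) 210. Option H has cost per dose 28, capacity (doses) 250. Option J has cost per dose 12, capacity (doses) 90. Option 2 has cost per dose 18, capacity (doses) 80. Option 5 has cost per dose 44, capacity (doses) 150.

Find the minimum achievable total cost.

Use sources in increasing cost order.
Option J at 12: take all 90 doses — 530 still needed.
Take 80 from Option 2 at 18 — need 450 more.
Option Z at 26: take all 210 doses — 240 still needed.
Option H (28): take the remaining 240 — done.
Option 11, Option 5: unused.
Cost = 90×12 + 80×18 + 210×26 + 240×28 = 14700.

14700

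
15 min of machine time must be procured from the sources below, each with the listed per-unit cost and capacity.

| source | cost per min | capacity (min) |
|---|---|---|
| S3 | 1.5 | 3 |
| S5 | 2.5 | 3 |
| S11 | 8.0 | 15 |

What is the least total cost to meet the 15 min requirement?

Use sources in increasing cost order.
S3 at 1.5: take all 3 min ; 12 still needed.
S5 (2.5): use full 3 ; 9 min to go.
S11 (8.0): take the remaining 9 ; done.
Cost = 3×1.5 + 3×2.5 + 9×8.0 = 84.

84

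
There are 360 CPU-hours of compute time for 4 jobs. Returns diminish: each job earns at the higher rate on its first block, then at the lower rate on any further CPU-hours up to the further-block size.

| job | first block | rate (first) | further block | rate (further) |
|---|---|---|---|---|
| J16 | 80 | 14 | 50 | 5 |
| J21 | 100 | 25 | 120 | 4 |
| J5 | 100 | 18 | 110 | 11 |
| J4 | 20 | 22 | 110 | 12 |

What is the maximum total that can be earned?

6580

Order all 8 blocks by rate: J21/first 25 > J4/first 22 > J5/first 18 > J16/first 14 > J4/second 12 > J5/second 11 > J16/second 5 > J21/second 4.
J21 first at 25: fill all 100 → 260 left.
J4/first (22): +20 → 240 left.
J5/first (18): +100 → 140 left.
J16 first at 14: fill all 80 → 60 left.
60 remain; put them into J4 second at 12.
Total = 25×100 + 22×20 + 18×100 + 14×80 + 12×60 = 6580.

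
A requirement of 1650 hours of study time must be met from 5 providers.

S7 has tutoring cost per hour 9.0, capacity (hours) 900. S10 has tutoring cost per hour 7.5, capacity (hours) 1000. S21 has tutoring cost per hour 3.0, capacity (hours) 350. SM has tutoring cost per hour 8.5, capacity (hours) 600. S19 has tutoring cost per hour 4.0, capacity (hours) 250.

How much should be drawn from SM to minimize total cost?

Fill from the cheapest provider first.
S21 at 3.0: take all 350 hours — 1300 still needed.
Take 250 from S19 at 4.0 — need 1050 more.
S10 at 7.5: take all 1000 hours — 50 still needed.
SM (8.5): take the remaining 50 — done.
S7: unused.

50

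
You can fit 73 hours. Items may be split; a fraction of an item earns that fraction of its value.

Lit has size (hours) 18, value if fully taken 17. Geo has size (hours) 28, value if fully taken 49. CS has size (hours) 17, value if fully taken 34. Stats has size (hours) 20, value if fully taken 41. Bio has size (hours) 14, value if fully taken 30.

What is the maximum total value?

Rank by value-to-size ratio: Bio 30/14≈2.14, Stats 41/20≈2.05, CS 34/17≈2, Geo 49/28≈1.75, Lit 17/18≈0.944.
Bio: take in full, 14 hours for value 30 ; 59 left.
All 20 hours of Stats fit (value 41) ; 39 remain.
Take all of CS (17 hours, value 34) ; 22 hours left.
Fill the last 22 hours with part of Geo: 22/28 of it earns 38.5.
Total value = 143.5.

143.5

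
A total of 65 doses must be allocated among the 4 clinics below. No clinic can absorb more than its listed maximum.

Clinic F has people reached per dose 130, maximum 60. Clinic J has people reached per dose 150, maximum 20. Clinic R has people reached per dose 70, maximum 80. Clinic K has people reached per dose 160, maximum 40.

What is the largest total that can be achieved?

10050

Rank by people reached per dose: Clinic K 160 > Clinic J 150 > Clinic F 130 > Clinic R 70.
Clinic K takes 40 to reach its cap of 40 — 25 left.
Clinic J takes 20 to reach its cap of 20 — 5 left.
Only 5 left; Clinic F takes them to reach 5.
Total = 130×5 + 150×20 + 160×40 = 10050.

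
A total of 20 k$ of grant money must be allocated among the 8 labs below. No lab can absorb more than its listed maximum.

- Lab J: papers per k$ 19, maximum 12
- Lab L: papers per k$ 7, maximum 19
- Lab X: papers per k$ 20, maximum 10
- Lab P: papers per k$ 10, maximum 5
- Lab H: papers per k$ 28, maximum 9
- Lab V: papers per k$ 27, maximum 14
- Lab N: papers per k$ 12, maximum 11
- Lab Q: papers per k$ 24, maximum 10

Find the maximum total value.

Rank by papers per k$: Lab H 28 > Lab V 27 > Lab Q 24 > Lab X 20 > Lab J 19 > Lab N 12 > Lab P 10 > Lab L 7.
Give Lab H 9 to hit its cap of 9 — 11 left.
Lab V has room for 14 but only 11 remain, so it gets 11.
Total = 28×9 + 27×11 = 549.

549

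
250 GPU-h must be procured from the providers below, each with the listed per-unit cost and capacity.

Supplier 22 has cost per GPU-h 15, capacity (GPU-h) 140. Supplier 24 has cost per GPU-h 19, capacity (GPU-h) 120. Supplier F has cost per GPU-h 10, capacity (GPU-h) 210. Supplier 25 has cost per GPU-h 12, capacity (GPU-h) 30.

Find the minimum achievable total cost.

2610

Use providers in increasing cost order.
Supplier F at 10: take all 210 GPU-h ; 40 still needed.
Supplier 25 (12): use full 30 ; 10 GPU-h to go.
Supplier 22 at 15: take 10 of its 140 ; requirement met.
Supplier 24: unused.
Cost = 210×10 + 30×12 + 10×15 = 2610.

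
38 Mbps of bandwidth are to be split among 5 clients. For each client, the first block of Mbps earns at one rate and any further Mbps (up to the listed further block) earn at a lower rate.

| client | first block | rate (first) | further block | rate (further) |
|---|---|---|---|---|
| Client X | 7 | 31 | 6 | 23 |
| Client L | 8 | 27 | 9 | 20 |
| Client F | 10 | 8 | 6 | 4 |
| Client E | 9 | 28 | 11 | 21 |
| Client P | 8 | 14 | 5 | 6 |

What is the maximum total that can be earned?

Rank every tier by rate: Client X/first 31 > Client E/first 28 > Client L/first 27 > Client X/second 23 > Client E/second 21 > Client L/second 20 > Client P/first 14 > Client F/first 8 > Client P/second 6 > Client F/second 4.
Fill Client X first block (7 at 31) → 31 left.
Client E first at 28: fill all 9 → 22 left.
Client L first at 27: fill all 8 → 14 left.
Client X second at 23: fill all 6 → 8 left.
Client E second at 21: only 8 left, fill 8.
Total = 31×7 + 28×9 + 27×8 + 23×6 + 21×8 = 991.

991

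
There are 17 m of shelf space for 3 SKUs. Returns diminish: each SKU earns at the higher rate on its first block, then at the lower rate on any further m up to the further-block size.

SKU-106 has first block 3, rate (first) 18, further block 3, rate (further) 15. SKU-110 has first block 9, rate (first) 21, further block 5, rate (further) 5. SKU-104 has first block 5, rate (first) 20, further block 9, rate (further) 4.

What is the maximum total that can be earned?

343

Rank every tier by rate: SKU-110/tier1 21 > SKU-104/tier1 20 > SKU-106/tier1 18 > SKU-106/tier2 15 > SKU-110/tier2 5 > SKU-104/tier2 4.
SKU-110 tier1 at 21: fill all 9 → 8 left.
SKU-104 tier1 at 20: fill all 5 → 3 left.
SKU-106/tier1 (18): +3 → 0 left.
Total = 21×9 + 20×5 + 18×3 = 343.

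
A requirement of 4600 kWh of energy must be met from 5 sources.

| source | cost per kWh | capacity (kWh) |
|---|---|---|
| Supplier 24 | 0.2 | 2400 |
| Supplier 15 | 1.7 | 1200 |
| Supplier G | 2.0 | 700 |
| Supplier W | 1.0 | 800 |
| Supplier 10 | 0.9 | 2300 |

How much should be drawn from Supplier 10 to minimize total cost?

2200

Fill from the cheapest source first.
Supplier 24 at 0.2: take all 2400 kWh → 2200 still needed.
Take 2200 from Supplier 10 at 0.9 to finish.
Supplier W, Supplier 15, Supplier G: unused.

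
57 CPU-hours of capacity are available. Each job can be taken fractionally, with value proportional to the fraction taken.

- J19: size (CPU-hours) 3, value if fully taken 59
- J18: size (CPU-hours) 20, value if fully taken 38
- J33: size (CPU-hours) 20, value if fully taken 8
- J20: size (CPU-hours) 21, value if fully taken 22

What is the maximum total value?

124.2

Rank by value-to-size ratio: J19 59/3≈19.7, J18 38/20≈1.9, J20 22/21≈1.05, J33 8/20≈0.4.
All 3 CPU-hours of J19 fit (value 59) — 54 remain.
All 20 CPU-hours of J18 fit (value 38) — 34 remain.
Take all of J20 (21 CPU-hours, value 22) — 13 CPU-hours left.
Fill the last 13 CPU-hours with part of J33: 13/20 of it earns 5.2.
Total value = 124.2.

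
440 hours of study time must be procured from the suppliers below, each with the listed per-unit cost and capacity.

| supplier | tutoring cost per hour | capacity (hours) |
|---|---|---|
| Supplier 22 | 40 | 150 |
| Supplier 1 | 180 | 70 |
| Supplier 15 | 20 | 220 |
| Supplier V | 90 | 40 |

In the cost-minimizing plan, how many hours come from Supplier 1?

Use suppliers in increasing cost order.
Take 220 from Supplier 15 at 20 ; need 220 more.
Take 150 from Supplier 22 at 40 ; need 70 more.
Supplier V (90): use full 40 ; 30 hours to go.
Supplier 1 at 180: take 30 of its 70 ; requirement met.

30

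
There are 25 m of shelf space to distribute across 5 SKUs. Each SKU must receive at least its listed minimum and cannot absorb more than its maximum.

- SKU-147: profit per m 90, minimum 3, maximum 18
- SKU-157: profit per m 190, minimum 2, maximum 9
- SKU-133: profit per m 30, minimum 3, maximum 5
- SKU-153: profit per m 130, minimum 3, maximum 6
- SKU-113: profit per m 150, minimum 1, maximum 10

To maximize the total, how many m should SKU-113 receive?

7

Meeting every minimum uses 3+2+3+3+1 = 12 m, leaving 13.
Order the SKUs by profit per m: SKU-157 190 > SKU-113 150 > SKU-153 130 > SKU-147 90 > SKU-133 30.
Give SKU-157 7 more to hit its cap of 9 → 6 left.
SKU-113: +6 (room for 9) → 7. Pool exhausted.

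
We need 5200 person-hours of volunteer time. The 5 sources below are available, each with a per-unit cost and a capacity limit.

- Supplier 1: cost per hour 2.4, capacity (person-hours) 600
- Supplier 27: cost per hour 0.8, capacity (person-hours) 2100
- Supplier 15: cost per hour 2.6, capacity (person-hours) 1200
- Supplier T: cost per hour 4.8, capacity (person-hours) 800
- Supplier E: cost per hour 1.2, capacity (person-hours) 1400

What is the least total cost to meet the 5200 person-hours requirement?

7660

Use sources in increasing cost order.
Take 2100 from Supplier 27 at 0.8 — need 3100 more.
Supplier E at 1.2: take all 1400 person-hours — 1700 still needed.
Take 600 from Supplier 1 at 2.4 — need 1100 more.
Supplier 15 at 2.6: take 1100 of its 1200 — requirement met.
Supplier T: unused.
Cost = 2100×0.8 + 1400×1.2 + 600×2.4 + 1100×2.6 = 7660.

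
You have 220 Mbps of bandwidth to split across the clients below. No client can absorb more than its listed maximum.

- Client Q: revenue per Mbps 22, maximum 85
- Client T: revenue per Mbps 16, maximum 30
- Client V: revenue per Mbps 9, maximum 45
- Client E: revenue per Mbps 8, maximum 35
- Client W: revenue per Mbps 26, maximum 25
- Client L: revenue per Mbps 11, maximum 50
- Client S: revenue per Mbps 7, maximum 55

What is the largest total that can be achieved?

Order the clients by revenue per Mbps: Client W 26 > Client Q 22 > Client T 16 > Client L 11 > Client V 9 > Client E 8 > Client S 7.
Client W: +25 to 25 (cap) ; 195 left.
Client Q takes 85 to reach its cap of 85 ; 110 left.
Client T takes 30 to reach its cap of 30 ; 80 left.
Client L takes 50 to reach its cap of 50 ; 30 left.
Only 30 left; Client V takes them to reach 30.
Total = 22×85 + 16×30 + 9×30 + 26×25 + 11×50 = 3820.

3820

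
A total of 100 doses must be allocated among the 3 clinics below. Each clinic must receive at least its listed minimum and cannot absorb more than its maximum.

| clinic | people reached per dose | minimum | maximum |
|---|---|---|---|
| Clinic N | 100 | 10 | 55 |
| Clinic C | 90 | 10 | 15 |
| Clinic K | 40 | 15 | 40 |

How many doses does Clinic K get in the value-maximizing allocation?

30

Meeting every minimum uses 10+10+15 = 35 doses, leaving 65.
Highest people reached per dose first: Clinic N 100 > Clinic C 90 > Clinic K 40.
Give Clinic N 45 more to hit its cap of 55 — 20 left.
Clinic C: +5 to 15 (cap) — 15 left.
Clinic K has room for 25 more but only 15 remain, so it gets 30.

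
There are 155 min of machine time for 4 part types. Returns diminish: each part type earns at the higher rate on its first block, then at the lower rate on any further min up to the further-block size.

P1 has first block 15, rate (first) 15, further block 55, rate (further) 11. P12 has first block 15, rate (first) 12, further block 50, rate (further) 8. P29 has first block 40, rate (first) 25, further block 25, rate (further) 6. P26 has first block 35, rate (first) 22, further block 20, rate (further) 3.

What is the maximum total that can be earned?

2725

Treat each block as its own option and order by rate: P29/T1 25 > P26/T1 22 > P1/T1 15 > P12/T1 12 > P1/T2 11 > P12/T2 8 > P29/T2 6 > P26/T2 3.
Fill P29 T1 block (40 at 25) — 115 left.
Fill P26 T1 block (35 at 22) — 80 left.
P1/T1 (15): +15 — 65 left.
Fill P12 T1 block (15 at 12) — 50 left.
P1 T2 at 11: only 50 left, fill 50.
Total = 25×40 + 22×35 + 15×15 + 12×15 + 11×50 = 2725.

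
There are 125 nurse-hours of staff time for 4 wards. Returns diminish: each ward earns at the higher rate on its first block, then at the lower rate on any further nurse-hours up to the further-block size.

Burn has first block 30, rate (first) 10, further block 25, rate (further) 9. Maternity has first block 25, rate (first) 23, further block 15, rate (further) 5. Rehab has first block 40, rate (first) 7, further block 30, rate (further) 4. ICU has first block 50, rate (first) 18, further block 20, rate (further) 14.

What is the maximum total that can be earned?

2055

Rank every tier by rate: Maternity/T1 23 > ICU/T1 18 > ICU/T2 14 > Burn/T1 10 > Burn/T2 9 > Rehab/T1 7 > Maternity/T2 5 > Rehab/T2 4.
Maternity T1 at 23: fill all 25 — 100 left.
Fill ICU T1 block (50 at 18) — 50 left.
ICU T2 at 14: fill all 20 — 30 left.
Fill Burn T1 block (30 at 10) — 0 left.
Total = 23×25 + 18×50 + 14×20 + 10×30 = 2055.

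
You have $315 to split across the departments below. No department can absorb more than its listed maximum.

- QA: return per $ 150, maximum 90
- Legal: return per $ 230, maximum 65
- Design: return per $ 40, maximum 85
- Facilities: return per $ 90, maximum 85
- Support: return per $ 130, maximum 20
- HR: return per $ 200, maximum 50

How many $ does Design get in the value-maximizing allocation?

Highest return per $ first: Legal 230 > HR 200 > QA 150 > Support 130 > Facilities 90 > Design 40.
Legal takes 65 to reach its cap of 65 → 250 left.
Give HR 50 to hit its cap of 50 → 200 left.
QA takes 90 to reach its cap of 90 → 110 left.
Support takes 20 to reach its cap of 20 → 90 left.
Facilities: +85 to 85 (cap) → 5 left.
Design: +5 (room for 85) → 5. Pool exhausted.

5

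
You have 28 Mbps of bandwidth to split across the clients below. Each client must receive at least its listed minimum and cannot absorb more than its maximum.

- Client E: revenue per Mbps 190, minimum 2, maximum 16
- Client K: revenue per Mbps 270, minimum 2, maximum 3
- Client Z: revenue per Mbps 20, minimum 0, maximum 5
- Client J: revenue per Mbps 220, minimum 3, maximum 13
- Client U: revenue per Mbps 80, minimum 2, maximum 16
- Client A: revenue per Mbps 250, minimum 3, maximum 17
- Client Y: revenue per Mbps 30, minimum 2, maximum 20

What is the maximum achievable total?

Meeting every minimum uses 2+2+0+3+2+3+2 = 14 Mbps, leaving 14.
Rank by revenue per Mbps: Client K 270 > Client A 250 > Client J 220 > Client E 190 > Client U 80 > Client Y 30 > Client Z 20.
Give Client K 1 more to hit its cap of 3 — 13 left.
Client A: +13 (room for 14) → 16. Pool exhausted.
Total = 190×2 + 270×3 + 220×3 + 80×2 + 250×16 + 30×2 = 6070.

6070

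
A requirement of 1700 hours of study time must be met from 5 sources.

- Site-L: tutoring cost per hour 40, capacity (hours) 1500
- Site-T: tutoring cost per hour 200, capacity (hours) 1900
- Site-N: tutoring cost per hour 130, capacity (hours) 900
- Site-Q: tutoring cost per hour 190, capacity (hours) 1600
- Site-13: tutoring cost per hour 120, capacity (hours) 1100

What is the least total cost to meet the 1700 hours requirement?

Cheapest first:
Take 1500 from Site-L at 40 — need 200 more.
Take 200 from Site-13 at 120 to finish.
Site-N, Site-Q, Site-T: unused.
Cost = 1500×40 + 200×120 = 84000.

84000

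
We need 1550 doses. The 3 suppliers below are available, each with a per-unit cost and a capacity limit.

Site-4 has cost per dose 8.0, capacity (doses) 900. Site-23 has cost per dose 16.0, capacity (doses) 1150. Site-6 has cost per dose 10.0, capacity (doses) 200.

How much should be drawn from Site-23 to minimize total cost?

Fill from the cheapest supplier first.
Take 900 from Site-4 at 8.0 ; need 650 more.
Site-6 (10.0): use full 200 ; 450 doses to go.
Site-23 at 16.0: take 450 of its 1150 ; requirement met.

450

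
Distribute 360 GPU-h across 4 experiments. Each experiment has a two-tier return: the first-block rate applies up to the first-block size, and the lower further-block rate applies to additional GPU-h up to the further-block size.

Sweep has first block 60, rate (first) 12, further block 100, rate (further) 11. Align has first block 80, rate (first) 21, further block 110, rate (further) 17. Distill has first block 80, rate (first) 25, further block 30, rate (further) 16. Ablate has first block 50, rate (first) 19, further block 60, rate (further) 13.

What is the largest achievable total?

Order all 8 blocks by rate: Distill/T1 25 > Align/T1 21 > Ablate/T1 19 > Align/T2 17 > Distill/T2 16 > Ablate/T2 13 > Sweep/T1 12 > Sweep/T2 11.
Fill Distill T1 block (80 at 25) ; 280 left.
Align T1 at 21: fill all 80 ; 200 left.
Ablate T1 at 19: fill all 50 ; 150 left.
Fill Align T2 block (110 at 17) ; 40 left.
Distill T2 at 16: fill all 30 ; 10 left.
Ablate T2 at 13: only 10 left, fill 10.
Total = 25×80 + 21×80 + 19×50 + 17×110 + 16×30 + 13×10 = 7110.

7110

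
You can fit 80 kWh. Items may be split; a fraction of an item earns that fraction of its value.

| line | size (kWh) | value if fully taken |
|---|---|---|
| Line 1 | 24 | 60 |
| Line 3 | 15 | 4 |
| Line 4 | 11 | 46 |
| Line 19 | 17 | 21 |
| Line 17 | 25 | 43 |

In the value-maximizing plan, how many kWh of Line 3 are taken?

3

Sort by value density: Line 4 46/11≈4.18, Line 1 60/24≈2.5, Line 17 43/25≈1.72, Line 19 21/17≈1.24, Line 3 4/15≈0.267.
All 11 kWh of Line 4 fit (value 46) — 69 remain.
All 24 kWh of Line 1 fit (value 60) — 45 remain.
All 25 kWh of Line 17 fit (value 43) — 20 remain.
Line 19: take in full, 17 kWh for value 21 — 3 left.
Only 3 kWh remain; take 3/15 of Line 3 for value 4×3/15 = 0.8.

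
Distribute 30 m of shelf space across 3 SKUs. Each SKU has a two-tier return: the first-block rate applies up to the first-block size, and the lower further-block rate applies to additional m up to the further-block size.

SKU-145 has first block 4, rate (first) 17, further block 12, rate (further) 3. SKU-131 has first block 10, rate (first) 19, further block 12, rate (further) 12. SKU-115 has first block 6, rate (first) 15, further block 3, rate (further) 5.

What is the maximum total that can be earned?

Order all 6 blocks by rate: SKU-131/tier1 19 > SKU-145/tier1 17 > SKU-115/tier1 15 > SKU-131/tier2 12 > SKU-115/tier2 5 > SKU-145/tier2 3.
SKU-131/tier1 (19): +10 → 20 left.
Fill SKU-145 tier1 block (4 at 17) → 16 left.
SKU-115/tier1 (15): +6 → 10 left.
10 remain; put them into SKU-131 tier2 at 12.
Total = 19×10 + 17×4 + 15×6 + 12×10 = 468.

468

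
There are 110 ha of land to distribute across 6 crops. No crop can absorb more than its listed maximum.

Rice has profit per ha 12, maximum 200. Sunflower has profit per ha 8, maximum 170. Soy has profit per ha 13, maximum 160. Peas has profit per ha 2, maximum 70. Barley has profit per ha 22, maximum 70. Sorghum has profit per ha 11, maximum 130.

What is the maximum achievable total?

Highest profit per ha first: Barley 22 > Soy 13 > Rice 12 > Sorghum 11 > Sunflower 8 > Peas 2.
Barley: +70 to 70 (cap) — 40 left.
Soy has room for 160 but only 40 remain, so it gets 40.
Total = 13×40 + 22×70 = 2060.

2060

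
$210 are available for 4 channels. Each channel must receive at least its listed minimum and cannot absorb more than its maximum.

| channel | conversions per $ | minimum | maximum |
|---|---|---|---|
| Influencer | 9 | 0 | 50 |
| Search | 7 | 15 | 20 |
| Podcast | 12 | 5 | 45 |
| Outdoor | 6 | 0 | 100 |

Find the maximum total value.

Meeting every minimum uses 0+15+5+0 = 20 $, leaving 190.
Rank by conversions per $: Podcast 12 > Influencer 9 > Search 7 > Outdoor 6.
Give Podcast 40 more to hit its cap of 45 ; 150 left.
Influencer: +50 to 50 (cap) ; 100 left.
Give Search 5 more to hit its cap of 20 ; 95 left.
Only 95 left; Outdoor takes them to reach 95.
Total = 9×50 + 7×20 + 12×45 + 6×95 = 1700.

1700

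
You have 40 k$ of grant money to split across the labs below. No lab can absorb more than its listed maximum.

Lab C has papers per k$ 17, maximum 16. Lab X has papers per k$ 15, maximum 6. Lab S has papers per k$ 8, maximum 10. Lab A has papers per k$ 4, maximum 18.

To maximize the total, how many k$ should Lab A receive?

Order the labs by papers per k$: Lab C 17 > Lab X 15 > Lab S 8 > Lab A 4.
Lab C takes 16 to reach its cap of 16 ; 24 left.
Lab X takes 6 to reach its cap of 6 ; 18 left.
Give Lab S 10 to hit its cap of 10 ; 8 left.
Lab A: +8 (room for 18) → 8. Pool exhausted.

8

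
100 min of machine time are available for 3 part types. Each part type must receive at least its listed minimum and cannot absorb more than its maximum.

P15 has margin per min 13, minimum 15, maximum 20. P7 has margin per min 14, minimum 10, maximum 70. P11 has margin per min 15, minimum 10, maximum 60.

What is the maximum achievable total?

1445

Meeting every minimum uses 15+10+10 = 35 min, leaving 65.
Highest margin per min first: P11 15 > P7 14 > P15 13.
P11 takes 50 more to reach its cap of 60 → 15 left.
Only 15 left; P7 takes them to reach 25.
Total = 13×15 + 14×25 + 15×60 = 1445.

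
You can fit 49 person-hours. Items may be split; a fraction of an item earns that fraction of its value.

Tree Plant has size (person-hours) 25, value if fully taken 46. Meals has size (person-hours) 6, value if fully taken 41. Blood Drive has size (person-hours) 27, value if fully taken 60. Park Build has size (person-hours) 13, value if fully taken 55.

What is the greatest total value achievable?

161.52

Best value per unit of size first: Meals 41/6≈6.83, Park Build 55/13≈4.23, Blood Drive 60/27≈2.22, Tree Plant 46/25≈1.84.
All 6 person-hours of Meals fit (value 41) ; 43 remain.
Park Build: take in full, 13 person-hours for value 55 ; 30 left.
Blood Drive: take in full, 27 person-hours for value 60 ; 3 left.
Only 3 person-hours remain; take 3/25 of Tree Plant for value 46×3/25 = 5.52.
Total value = 161.52.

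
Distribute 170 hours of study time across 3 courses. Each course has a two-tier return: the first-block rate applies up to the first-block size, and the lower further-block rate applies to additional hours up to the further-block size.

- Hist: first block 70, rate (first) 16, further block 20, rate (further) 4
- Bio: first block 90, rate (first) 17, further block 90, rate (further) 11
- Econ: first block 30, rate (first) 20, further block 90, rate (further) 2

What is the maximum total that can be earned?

Treat each block as its own option and order by rate: Econ/first 20 > Bio/first 17 > Hist/first 16 > Bio/second 11 > Hist/second 4 > Econ/second 2.
Econ/first (20): +30 → 140 left.
Bio first at 17: fill all 90 → 50 left.
Hist/first: +50 of 70 at 16; pool empty.
Total = 20×30 + 17×90 + 16×50 = 2930.

2930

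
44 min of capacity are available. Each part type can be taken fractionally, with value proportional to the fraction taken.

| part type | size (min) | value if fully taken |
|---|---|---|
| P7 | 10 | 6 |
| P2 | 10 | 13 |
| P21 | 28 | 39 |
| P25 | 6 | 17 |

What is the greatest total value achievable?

Sort by value density: P25 17/6≈2.83, P21 39/28≈1.39, P2 13/10≈1.3, P7 6/10≈0.6.
Take all of P25 (6 min, value 17) ; 38 min left.
All 28 min of P21 fit (value 39) ; 10 remain.
P2: take in full, 10 min for value 13 ; 0 left.
Total value = 69.

69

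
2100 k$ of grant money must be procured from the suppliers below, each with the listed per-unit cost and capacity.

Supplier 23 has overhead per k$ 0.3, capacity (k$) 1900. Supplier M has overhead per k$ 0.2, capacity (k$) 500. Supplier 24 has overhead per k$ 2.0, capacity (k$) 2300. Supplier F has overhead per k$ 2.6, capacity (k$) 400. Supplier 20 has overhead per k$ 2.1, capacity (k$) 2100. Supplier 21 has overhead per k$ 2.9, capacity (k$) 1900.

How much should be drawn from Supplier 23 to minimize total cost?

Fill from the cheapest supplier first.
Supplier M at 0.2: take all 500 k$ → 1600 still needed.
Supplier 23 at 0.3: take 1600 of its 1900 → requirement met.
Supplier 24, Supplier 20, Supplier F, Supplier 21: unused.

1600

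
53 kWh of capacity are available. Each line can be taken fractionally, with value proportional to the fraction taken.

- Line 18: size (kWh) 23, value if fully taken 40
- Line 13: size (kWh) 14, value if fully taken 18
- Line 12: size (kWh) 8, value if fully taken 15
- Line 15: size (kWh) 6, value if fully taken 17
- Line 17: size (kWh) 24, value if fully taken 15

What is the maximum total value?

91.25

Best value per unit of size first: Line 15 17/6≈2.83, Line 12 15/8≈1.88, Line 18 40/23≈1.74, Line 13 18/14≈1.29, Line 17 15/24≈0.625.
All 6 kWh of Line 15 fit (value 17) ; 47 remain.
All 8 kWh of Line 12 fit (value 15) ; 39 remain.
All 23 kWh of Line 18 fit (value 40) ; 16 remain.
All 14 kWh of Line 13 fit (value 18) ; 2 remain.
Fill the last 2 kWh with part of Line 17: 2/24 of it earns 1.25.
Total value = 91.25.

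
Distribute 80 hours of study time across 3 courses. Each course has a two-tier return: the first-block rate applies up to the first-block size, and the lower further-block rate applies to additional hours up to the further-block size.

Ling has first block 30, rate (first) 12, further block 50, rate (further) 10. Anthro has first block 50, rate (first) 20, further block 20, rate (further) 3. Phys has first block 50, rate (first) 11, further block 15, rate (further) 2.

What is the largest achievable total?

1360

Rank every tier by rate: Anthro/first 20 > Ling/first 12 > Phys/first 11 > Ling/second 10 > Anthro/second 3 > Phys/second 2.
Fill Anthro first block (50 at 20) ; 30 left.
Ling first at 12: fill all 30 ; 0 left.
Total = 20×50 + 12×30 = 1360.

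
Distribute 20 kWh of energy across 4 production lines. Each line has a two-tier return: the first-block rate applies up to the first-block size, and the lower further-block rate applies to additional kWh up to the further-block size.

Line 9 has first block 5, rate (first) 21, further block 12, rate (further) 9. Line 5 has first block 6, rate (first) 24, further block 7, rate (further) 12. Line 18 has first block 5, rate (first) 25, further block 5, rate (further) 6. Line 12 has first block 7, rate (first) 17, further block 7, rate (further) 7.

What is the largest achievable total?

442

Treat each block as its own option and order by rate: Line 18/T1 25 > Line 5/T1 24 > Line 9/T1 21 > Line 12/T1 17 > Line 5/T2 12 > Line 9/T2 9 > Line 12/T2 7 > Line 18/T2 6.
Fill Line 18 T1 block (5 at 25) — 15 left.
Line 5 T1 at 24: fill all 6 — 9 left.
Line 9 T1 at 21: fill all 5 — 4 left.
Line 12 T1 at 17: only 4 left, fill 4.
Total = 25×5 + 24×6 + 21×5 + 17×4 = 442.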